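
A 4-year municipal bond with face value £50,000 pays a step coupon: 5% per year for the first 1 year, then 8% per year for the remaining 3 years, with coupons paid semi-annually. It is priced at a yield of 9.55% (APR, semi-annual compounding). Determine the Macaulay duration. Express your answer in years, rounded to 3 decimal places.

3.569 years

Periodic yield y = 0.04775. Discount each cash flow and weight by its period:
  t   CF        PV=CF/(1+0.04775)^t    t·PV
  1     1,250.00     1,193.0327     1,193.0327
  2     1,250.00     1,138.6616     2,277.3232
  3     2,000.00     1,738.8295     5,216.4884
  4     2,000.00     1,659.5843     6,638.3372
  5     2,000.00     1,583.9507     7,919.7533
  6     2,000.00     1,511.7639     9,070.5836
  7     2,000.00     1,442.8670    10,100.0692
  8    52,000.00    35,804.8606   286,438.8850
  Σ                 46,073.5503   328,854.4725
Price P = Σ PV = 46,073.5503.
Macaulay duration = Σ(t·PV) / P = 328,854.4725 / 46,073.5503 = 7.13760 half-year periods.
In years: 7.13760 / 2 = 3.56880 years.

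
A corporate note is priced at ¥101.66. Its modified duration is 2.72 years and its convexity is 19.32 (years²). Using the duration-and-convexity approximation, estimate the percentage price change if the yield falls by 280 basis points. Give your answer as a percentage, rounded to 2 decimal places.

Duration effect: -D_mod·Δy = -2.72 × (-0.028) = +0.076160
Convexity effect: ½·C·(Δy)² = 0.5 × 19.32 × (-0.028)² = +0.00757344
ΔP/P ≈ +0.076160 + 0.00757344 = +0.08373344
= +8.373344%.

+8.37%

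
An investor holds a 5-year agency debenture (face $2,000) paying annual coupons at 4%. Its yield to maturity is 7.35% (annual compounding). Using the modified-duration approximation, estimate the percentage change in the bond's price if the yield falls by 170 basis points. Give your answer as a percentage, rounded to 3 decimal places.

+7.280%

Periodic yield y = 0.0735. Modified duration first:
  t   CF        PV=CF/(1+0.0735)^t    t·PV
  1        80.00        74.5226        74.5226
  2        80.00        69.4202       138.8404
  3        80.00        64.6672       194.0015
  4        80.00        60.2396       240.9582
  5     2,080.00     1,458.9926     7,294.9630
  Σ                  1,727.8421     7,943.2858
P = 1,727.8421; D_Mac = 4.59723 yrs; D_mod = 4.59723/(1+0.0735) = 4.28247 yrs.
ΔP/P ≈ -D_mod · Δy = -4.28247 × (-0.017) = +0.072802 = +7.2802%.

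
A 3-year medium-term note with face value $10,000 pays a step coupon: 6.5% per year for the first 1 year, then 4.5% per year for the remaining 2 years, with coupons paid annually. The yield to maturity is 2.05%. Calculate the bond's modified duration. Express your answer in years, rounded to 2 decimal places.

Periodic yield y = 0.0205. First find Macaulay duration:
  t   CF        PV=CF/(1+0.0205)^t    t·PV
  1       650.00       636.9427       636.9427
  2       450.00       432.1022       864.2044
  3    10,450.00     9,832.8013    29,498.4039
  Σ                 10,901.8462    30,999.5510
P = 10,901.8462; Macaulay duration = 30,999.5510 / 10,901.8462 = 2.84351 years.
Modified duration = D_Mac / (1 + y) = 2.84351 / 1.0205 = 2.78639 years.

2.79 years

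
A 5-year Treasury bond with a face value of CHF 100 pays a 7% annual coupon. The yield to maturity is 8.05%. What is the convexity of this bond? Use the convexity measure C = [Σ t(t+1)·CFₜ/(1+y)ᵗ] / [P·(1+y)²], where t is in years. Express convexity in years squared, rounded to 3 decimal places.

With y = 0.0805:
  t   CF        PV=CF/(1+0.0805)^t    t·PV        t(t+1)·PV
  1         7.00         6.4785         6.4785          12.9570
  2         7.00         5.9958        11.9916          35.9749
  3         7.00         5.5491        16.6473          66.5894
  4         7.00         5.1357        20.5428         102.7138
  5       107.00        72.6541       363.2703       2,179.6220
  Σ                     95.8132       418.9306       2,397.8571
P = 95.8132.
Convexity = Σ t(t+1)·PV / [P·(1+y)²] = 2,397.8571 / (95.8132 × 1.167480) = 21.43624.

21.436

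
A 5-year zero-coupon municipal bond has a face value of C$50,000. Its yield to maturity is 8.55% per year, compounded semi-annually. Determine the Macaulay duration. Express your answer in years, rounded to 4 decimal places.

A zero-coupon bond has a single cash flow at maturity, so its Macaulay duration equals its maturity: 5 years.
(Equivalently: 10 semi-annual periods ÷ 2 = 5 years.)

5.0000 years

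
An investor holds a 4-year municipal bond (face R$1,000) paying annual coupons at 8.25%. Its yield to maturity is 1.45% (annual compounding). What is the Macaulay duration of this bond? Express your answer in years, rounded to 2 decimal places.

Periodic yield y = 0.0145. Discount each cash flow and weight by its year:
  t   CF        PV=CF/(1+0.0145)^t    t·PV
  1        82.50        81.3208        81.3208
  2        82.50        80.1585       160.3171
  3        82.50        79.0129       237.0386
  4     1,082.50     1,021.9266     4,087.7064
  Σ                  1,262.4188     4,566.3829
Price P = Σ PV = 1,262.4188.
Macaulay duration = Σ(t·PV) / P = 4,566.3829 / 1,262.4188 = 3.61717 years.

3.62 years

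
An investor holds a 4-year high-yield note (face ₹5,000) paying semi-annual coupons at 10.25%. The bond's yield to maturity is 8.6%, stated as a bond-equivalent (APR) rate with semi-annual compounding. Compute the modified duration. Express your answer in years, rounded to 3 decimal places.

3.259 years

Periodic yield y = 0.043. First find Macaulay duration:
  t   CF        PV=CF/(1+0.043)^t    t·PV
  1       256.25       245.6855       245.6855
  2       256.25       235.5566       471.1132
  3       256.25       225.8452       677.5357
  4       256.25       216.5343       866.1371
  5       256.25       207.6072     1,038.0358
  6       256.25       199.0481     1,194.2886
  7       256.25       190.8419     1,335.8932
  8     5,256.25     3,753.1986    30,025.5888
  Σ                  5,274.3174    35,854.2779
P = 5,274.3174; Macaulay duration = 35,854.2779 / 5,274.3174 = 6.79790 half-year periods = 3.39895 years.
Modified duration = D_Mac / (1 + y) = 3.39895 / 1.043 = 3.25882 years.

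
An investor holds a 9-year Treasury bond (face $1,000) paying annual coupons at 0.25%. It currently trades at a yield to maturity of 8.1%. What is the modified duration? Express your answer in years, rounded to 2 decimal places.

8.20 years

Periodic yield y = 0.081. First find Macaulay duration:
  t   CF        PV=CF/(1+0.081)^t    t·PV
  1         2.50         2.3127         2.3127
  2         2.50         2.1394         4.2788
  3         2.50         1.9791         5.9372
  4         2.50         1.8308         7.3231
  5         2.50         1.6936         8.4680
  6         2.50         1.5667         9.4002
  7         2.50         1.4493        10.1451
  8         2.50         1.3407        10.7257
  9     1,002.50       497.3397     4,476.0574
  Σ                    511.6519     4,534.6482
P = 511.6519; Macaulay duration = 4,534.6482 / 511.6519 = 8.86276 years.
Modified duration = D_Mac / (1 + y) = 8.86276 / 1.081 = 8.19867 years.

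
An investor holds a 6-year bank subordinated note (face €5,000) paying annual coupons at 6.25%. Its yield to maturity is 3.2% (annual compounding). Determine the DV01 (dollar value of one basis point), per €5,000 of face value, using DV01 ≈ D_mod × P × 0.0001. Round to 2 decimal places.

Periodic yield y = 0.032.
  t   CF        PV=CF/(1+0.032)^t    t·PV
  1       312.50       302.8101       302.8101
  2       312.50       293.4206       586.8412
  3       312.50       284.3223       852.9669
  4       312.50       275.5061     1,102.0244
  5       312.50       266.9633     1,334.8164
  6     5,312.50     4,397.6510    26,385.9059
  Σ                  5,820.6734    30,565.3650
P = 5,820.6734; D_Mac = 5.25117 yrs; D_mod = 5.08835 yrs.
DV01 ≈ 5.08835 × 5,820.6734 × 0.0001 = 2.961760.

€2.96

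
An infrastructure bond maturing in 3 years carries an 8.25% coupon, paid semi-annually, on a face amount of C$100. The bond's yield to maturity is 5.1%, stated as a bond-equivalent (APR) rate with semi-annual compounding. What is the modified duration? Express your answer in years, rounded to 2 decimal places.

2.66 years

Periodic yield y = 0.0255. First find Macaulay duration:
  t   CF        PV=CF/(1+0.0255)^t    t·PV
  1        4.125         4.0224         4.0224
  2        4.125         3.9224         7.8448
  3        4.125         3.8249        11.4746
  4        4.125         3.7298        14.9191
  5        4.125         3.6370        18.1851
  6      104.125        89.5243       537.1459
  Σ                    108.6608       593.5919
P = 108.6608; Macaulay duration = 593.5919 / 108.6608 = 5.46280 half-year periods = 2.73140 years.
Modified duration = D_Mac / (1 + y) = 2.73140 / 1.0255 = 2.66348 years.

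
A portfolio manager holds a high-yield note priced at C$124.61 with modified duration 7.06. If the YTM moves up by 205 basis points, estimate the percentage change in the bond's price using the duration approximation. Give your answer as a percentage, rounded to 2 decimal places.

-14.47%

Duration approximation: ΔP/P ≈ -D_mod · Δy = -7.06 × (+0.0205) = -0.144730.
As a percentage: -14.4730%.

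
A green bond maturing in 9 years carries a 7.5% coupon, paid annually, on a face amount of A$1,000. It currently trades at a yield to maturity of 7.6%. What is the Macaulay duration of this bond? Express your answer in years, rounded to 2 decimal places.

6.85 years

Periodic yield y = 0.076. Discount each cash flow and weight by its year:
  t   CF        PV=CF/(1+0.076)^t    t·PV
  1        75.00        69.7026        69.7026
  2        75.00        64.7794       129.5587
  3        75.00        60.2039       180.6116
  4        75.00        55.9516       223.8062
  5        75.00        51.9996       259.9979
  6        75.00        48.3268       289.9605
  7        75.00        44.9133       314.3934
  8        75.00        41.7410       333.9282
  9     1,075.00       556.0297     5,004.2677
  Σ                    993.6479     6,806.2269
Price P = Σ PV = 993.6479.
Macaulay duration = Σ(t·PV) / P = 6,806.2269 / 993.6479 = 6.84974 years.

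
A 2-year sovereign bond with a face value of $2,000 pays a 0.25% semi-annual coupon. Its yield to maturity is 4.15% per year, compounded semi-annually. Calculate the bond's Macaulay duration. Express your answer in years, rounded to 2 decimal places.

2.00 years

Periodic yield y = 0.02075. Discount each cash flow and weight by its period:
  t   CF        PV=CF/(1+0.02075)^t    t·PV
  1         2.50         2.4492         2.4492
  2         2.50         2.3994         4.7988
  3         2.50         2.3506         7.0519
  4     2,002.50     1,844.5693     7,378.2771
  Σ                  1,851.7685     7,392.5769
Price P = Σ PV = 1,851.7685.
Macaulay duration = Σ(t·PV) / P = 7,392.5769 / 1,851.7685 = 3.99217 half-year periods.
In years: 3.99217 / 2 = 1.99609 years.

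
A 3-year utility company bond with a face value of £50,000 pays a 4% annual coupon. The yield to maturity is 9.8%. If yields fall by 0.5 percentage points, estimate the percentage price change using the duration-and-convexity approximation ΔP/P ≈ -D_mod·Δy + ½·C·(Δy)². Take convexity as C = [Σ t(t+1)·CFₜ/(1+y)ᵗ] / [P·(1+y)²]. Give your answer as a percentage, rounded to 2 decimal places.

+1.32%

With y = 0.098:
  t   CF        PV=CF/(1+0.098)^t    t·PV        t(t+1)·PV
  1     2,000.00     1,821.4936     1,821.4936       3,642.9872
  2     2,000.00     1,658.9195     3,317.8390       9,953.5171
  3    52,000.00    39,282.2471   117,846.7413     471,386.9653
  Σ                 42,762.6602   122,986.0740     484,983.4696
P = 42,762.6602; D_Mac = 2.87602 yrs; D_mod = 2.61932 yrs; C = 9.40714.
Duration effect: -2.61932 × (-0.005) = +0.013097
Convexity effect: 0.5 × 9.40714 × (-0.005)² = +0.0001176
ΔP/P ≈ +0.013097 + 0.0001176 = +0.013214 = +1.3214%.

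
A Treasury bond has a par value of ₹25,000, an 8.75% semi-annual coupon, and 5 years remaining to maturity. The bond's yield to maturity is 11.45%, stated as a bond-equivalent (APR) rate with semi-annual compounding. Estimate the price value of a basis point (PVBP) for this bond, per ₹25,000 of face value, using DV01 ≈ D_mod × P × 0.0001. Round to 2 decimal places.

₹8.72

Periodic yield y = 0.05725.
  t   CF        PV=CF/(1+0.05725)^t    t·PV
  1     1,093.75     1,034.5235     1,034.5235
  2     1,093.75       978.5042     1,957.0083
  3     1,093.75       925.5182     2,776.5547
  4     1,093.75       875.4015     3,501.6060
  5     1,093.75       827.9986     4,139.9929
  6     1,093.75       783.1625     4,698.9752
  7     1,093.75       740.7543     5,185.2804
  8     1,093.75       700.6426     5,605.1405
  9     1,093.75       662.7028     5,964.3254
  10   26,093.75    14,954.0752   149,540.7516
  Σ                 22,483.2835   184,404.1587
P = 22,483.2835; D_Mac = 8.20183 half-year periods = 4.10092 yrs; D_mod = 3.87885 yrs.
DV01 ≈ 3.87885 × 22,483.2835 × 0.0001 = 8.720934.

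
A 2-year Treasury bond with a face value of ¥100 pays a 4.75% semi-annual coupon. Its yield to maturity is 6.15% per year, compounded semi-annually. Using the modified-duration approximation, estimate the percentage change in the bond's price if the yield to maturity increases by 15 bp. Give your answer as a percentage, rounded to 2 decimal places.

Periodic yield y = 0.03075. Modified duration first:
  t   CF        PV=CF/(1+0.03075)^t    t·PV
  1        2.375         2.3041         2.3041
  2        2.375         2.2354         4.4708
  3        2.375         2.1687         6.5062
  4      102.375        90.6944       362.7777
  Σ                     97.4027       376.0588
P = 97.4027; D_Mac = 3.86087 half-year periods = 1.93043 yrs; D_mod = 1.93043/(1+0.03075) = 1.87284 yrs.
ΔP/P ≈ -D_mod · Δy = -1.87284 × (+0.0015) = -0.002809 = -0.2809%.

-0.28%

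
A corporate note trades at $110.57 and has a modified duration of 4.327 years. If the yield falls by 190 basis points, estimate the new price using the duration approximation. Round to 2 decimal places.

$119.66

Duration approximation: ΔP/P ≈ -D_mod · Δy = -4.327 × (-0.019) = +0.082213.
New price ≈ 110.57 × (1 + 0.082213) = 119.66029141.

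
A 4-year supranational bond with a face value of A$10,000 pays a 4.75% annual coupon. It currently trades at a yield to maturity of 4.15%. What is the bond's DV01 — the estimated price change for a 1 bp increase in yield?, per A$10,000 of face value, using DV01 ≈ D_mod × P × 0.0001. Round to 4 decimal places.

A$3.6681

Periodic yield y = 0.0415.
  t   CF        PV=CF/(1+0.0415)^t    t·PV
  1       475.00       456.0730       456.0730
  2       475.00       437.9001       875.8002
  3       475.00       420.4514     1,261.3542
  4    10,475.00     8,902.6015    35,610.4061
  Σ                 10,217.0260    38,203.6334
P = 10,217.0260; D_Mac = 3.73921 yrs; D_mod = 3.59022 yrs.
DV01 ≈ 3.59022 × 10,217.0260 × 0.0001 = 3.668136.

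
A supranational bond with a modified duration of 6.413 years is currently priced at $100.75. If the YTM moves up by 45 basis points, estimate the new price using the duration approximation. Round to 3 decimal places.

Duration approximation: ΔP/P ≈ -D_mod · Δy = -6.413 × (+0.0045) = -0.0288585.
New price ≈ 100.75 × (1 - 0.0288585) = 97.842506125.

$97.843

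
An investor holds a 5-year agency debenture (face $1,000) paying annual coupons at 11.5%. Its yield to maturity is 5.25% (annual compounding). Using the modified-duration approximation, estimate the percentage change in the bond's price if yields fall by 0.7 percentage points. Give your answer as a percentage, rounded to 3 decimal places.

+2.781%

Periodic yield y = 0.0525. Modified duration first:
  t   CF        PV=CF/(1+0.0525)^t    t·PV
  1       115.00       109.2637       109.2637
  2       115.00       103.8135       207.6269
  3       115.00        98.6351       295.9053
  4       115.00        93.7151       374.8603
  5     1,115.00       863.3052     4,316.5259
  Σ                  1,268.7325     5,304.1820
P = 1,268.7325; D_Mac = 4.18069 yrs; D_mod = 4.18069/(1+0.0525) = 3.97216 yrs.
ΔP/P ≈ -D_mod · Δy = -3.97216 × (-0.007) = +0.027805 = +2.7805%.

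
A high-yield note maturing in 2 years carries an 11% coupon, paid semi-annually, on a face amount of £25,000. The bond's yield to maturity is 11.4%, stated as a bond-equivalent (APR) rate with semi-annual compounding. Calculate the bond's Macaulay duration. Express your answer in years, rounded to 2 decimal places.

1.85 years

Periodic yield y = 0.057. Discount each cash flow and weight by its period:
  t   CF        PV=CF/(1+0.057)^t    t·PV
  1     1,375.00     1,300.8515     1,300.8515
  2     1,375.00     1,230.7015     2,461.4030
  3     1,375.00     1,164.3344     3,493.0033
  4    26,375.00    21,129.6605    84,518.6420
  Σ                 24,825.5479    91,773.8997
Price P = Σ PV = 24,825.5479.
Macaulay duration = Σ(t·PV) / P = 91,773.8997 / 24,825.5479 = 3.69675 half-year periods.
In years: 3.69675 / 2 = 1.84838 years.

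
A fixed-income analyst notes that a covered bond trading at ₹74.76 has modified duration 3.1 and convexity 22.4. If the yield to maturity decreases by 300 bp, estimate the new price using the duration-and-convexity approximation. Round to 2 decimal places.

Duration effect: -D_mod·Δy = -3.1 × (-0.03) = +0.093000
Convexity effect: ½·C·(Δy)² = 0.5 × 22.4 × (-0.03)² = +0.0100800
ΔP/P ≈ +0.093000 + 0.0100800 = +0.103080
New price ≈ 74.76 × (1 + 0.103080) = 82.4662608.

₹82.47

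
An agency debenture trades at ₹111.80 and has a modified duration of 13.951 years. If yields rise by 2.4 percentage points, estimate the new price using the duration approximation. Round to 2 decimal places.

Duration approximation: ΔP/P ≈ -D_mod · Δy = -13.951 × (+0.024) = -0.334824.
New price ≈ 111.80 × (1 - 0.334824) = 74.3666768.

₹74.37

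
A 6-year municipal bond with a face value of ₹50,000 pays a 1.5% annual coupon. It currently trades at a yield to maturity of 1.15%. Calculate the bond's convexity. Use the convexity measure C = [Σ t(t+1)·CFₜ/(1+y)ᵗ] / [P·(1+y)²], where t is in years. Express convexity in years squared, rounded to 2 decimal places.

With y = 0.0115:
  t   CF        PV=CF/(1+0.0115)^t    t·PV        t(t+1)·PV
  1       750.00       741.4731       741.4731       1,482.9461
  2       750.00       733.0431     1,466.0861       4,398.2584
  3       750.00       724.7089     2,174.1267       8,696.5069
  4       750.00       716.4695     2,865.8781      14,329.3903
  5       750.00       708.3238     3,541.6189      21,249.7137
  6    50,750.00    47,384.9824   284,309.8946   1,990,169.2621
  Σ                 51,009.0008   295,099.0775   2,040,326.0775
P = 51,009.0008.
Convexity = Σ t(t+1)·PV / [P·(1+y)²] = 2,040,326.0775 / (51,009.0008 × 1.023132) = 39.09498.

39.09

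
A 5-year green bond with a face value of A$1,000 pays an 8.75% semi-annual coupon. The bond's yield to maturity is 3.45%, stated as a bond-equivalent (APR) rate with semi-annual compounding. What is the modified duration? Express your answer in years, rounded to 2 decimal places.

4.18 years

Periodic yield y = 0.01725. First find Macaulay duration:
  t   CF        PV=CF/(1+0.01725)^t    t·PV
  1        43.75        43.0081        43.0081
  2        43.75        42.2788        84.5576
  3        43.75        41.5619       124.6856
  4        43.75        40.8571       163.4283
  5        43.75        40.1642       200.8212
  6        43.75        39.4832       236.8989
  7        43.75        38.8136       271.6954
  8        43.75        38.1554       305.2435
  9        43.75        37.5084       337.5758
  10    1,043.75       879.6694     8,796.6944
  Σ                  1,241.5002    10,564.6088
P = 1,241.5002; Macaulay duration = 10,564.6088 / 1,241.5002 = 8.50955 half-year periods = 4.25478 years.
Modified duration = D_Mac / (1 + y) = 4.25478 / 1.01725 = 4.18263 years.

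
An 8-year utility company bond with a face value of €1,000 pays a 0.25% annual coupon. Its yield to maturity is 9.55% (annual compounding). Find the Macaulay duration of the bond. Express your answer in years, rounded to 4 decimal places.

Periodic yield y = 0.0955. Discount each cash flow and weight by its year:
  t   CF        PV=CF/(1+0.0955)^t    t·PV
  1         2.50         2.2821         2.2821
  2         2.50         2.0831         4.1662
  3         2.50         1.9015         5.7046
  4         2.50         1.7358         6.9431
  5         2.50         1.5844         7.9222
  6         2.50         1.4463         8.6779
  7         2.50         1.3202         9.2417
  8     1,002.50       483.2650     3,866.1199
  Σ                    495.6185     3,911.0577
Price P = Σ PV = 495.6185.
Macaulay duration = Σ(t·PV) / P = 3,911.0577 / 495.6185 = 7.89127 years.

7.8913 years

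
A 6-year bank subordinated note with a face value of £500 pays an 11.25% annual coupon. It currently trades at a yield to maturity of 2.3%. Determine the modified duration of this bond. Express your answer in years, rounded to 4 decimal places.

Periodic yield y = 0.023. First find Macaulay duration:
  t   CF        PV=CF/(1+0.023)^t    t·PV
  1        56.25        54.9853        54.9853
  2        56.25        53.7491       107.4982
  3        56.25        52.5407       157.6220
  4        56.25        51.3594       205.4376
  5        56.25        50.2047       251.0235
  6       556.25       485.3066     2,911.8398
  Σ                    748.1458     3,688.4064
P = 748.1458; Macaulay duration = 3,688.4064 / 748.1458 = 4.93006 years.
Modified duration = D_Mac / (1 + y) = 4.93006 / 1.023 = 4.81922 years.

4.8192 years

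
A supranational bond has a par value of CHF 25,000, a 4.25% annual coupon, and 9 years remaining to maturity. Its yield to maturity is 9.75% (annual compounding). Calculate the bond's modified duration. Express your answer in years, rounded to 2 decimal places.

6.67 years

Periodic yield y = 0.0975. First find Macaulay duration:
  t   CF        PV=CF/(1+0.0975)^t    t·PV
  1     1,062.50       968.1093       968.1093
  2     1,062.50       882.1042     1,764.2084
  3     1,062.50       803.7396     2,411.2187
  4     1,062.50       732.3367     2,929.3470
  5     1,062.50       667.2772     3,336.3861
  6     1,062.50       607.9975     3,647.9848
  7     1,062.50       553.9840     3,877.8881
  8     1,062.50       504.7690     4,038.1523
  9    26,062.50    11,281.7199   101,535.4789
  Σ                 17,002.0374   124,508.7735
P = 17,002.0374; Macaulay duration = 124,508.7735 / 17,002.0374 = 7.32317 years.
Modified duration = D_Mac / (1 + y) = 7.32317 / 1.0975 = 6.67259 years.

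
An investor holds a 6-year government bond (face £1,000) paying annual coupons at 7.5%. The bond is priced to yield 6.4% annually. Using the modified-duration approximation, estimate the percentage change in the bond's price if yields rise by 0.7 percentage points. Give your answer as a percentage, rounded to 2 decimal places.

-3.34%

Periodic yield y = 0.064. Modified duration first:
  t   CF        PV=CF/(1+0.064)^t    t·PV
  1        75.00        70.4887        70.4887
  2        75.00        66.2488       132.4976
  3        75.00        62.2639       186.7917
  4        75.00        58.5187       234.0748
  5        75.00        54.9988       274.9939
  6     1,075.00       740.8985     4,445.3908
  Σ                  1,053.4174     5,344.2376
P = 1,053.4174; D_Mac = 5.07324 yrs; D_mod = 5.07324/(1+0.064) = 4.76808 yrs.
ΔP/P ≈ -D_mod · Δy = -4.76808 × (+0.007) = -0.033377 = -3.3377%.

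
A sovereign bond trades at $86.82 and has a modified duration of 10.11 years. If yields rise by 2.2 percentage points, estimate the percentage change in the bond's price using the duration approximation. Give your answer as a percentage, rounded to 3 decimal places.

Duration approximation: ΔP/P ≈ -D_mod · Δy = -10.11 × (+0.022) = -0.222420.
As a percentage: -22.2420%.

-22.242%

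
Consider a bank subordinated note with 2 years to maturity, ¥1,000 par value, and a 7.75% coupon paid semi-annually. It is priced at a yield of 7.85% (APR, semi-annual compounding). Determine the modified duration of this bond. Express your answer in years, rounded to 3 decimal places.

Periodic yield y = 0.03925. First find Macaulay duration:
  t   CF        PV=CF/(1+0.03925)^t    t·PV
  1        38.75        37.2865        37.2865
  2        38.75        35.8783        71.7566
  3        38.75        34.5232       103.5697
  4     1,038.75       890.4938     3,561.9752
  Σ                    998.1818     3,774.5880
P = 998.1818; Macaulay duration = 3,774.5880 / 998.1818 = 3.78146 half-year periods = 1.89073 years.
Modified duration = D_Mac / (1 + y) = 1.89073 / 1.03925 = 1.81932 years.

1.819 years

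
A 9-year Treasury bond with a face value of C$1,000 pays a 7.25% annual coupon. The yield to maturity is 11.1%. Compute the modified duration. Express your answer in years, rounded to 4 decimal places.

5.9570 years

Periodic yield y = 0.111. First find Macaulay duration:
  t   CF        PV=CF/(1+0.111)^t    t·PV
  1        72.50        65.2565        65.2565
  2        72.50        58.7367       117.4735
  3        72.50        52.8684       158.6051
  4        72.50        47.5863       190.3451
  5        72.50        42.8319       214.1597
  6        72.50        38.5526       231.3156
  7        72.50        34.7008       242.9057
  8        72.50        31.2339       249.8708
  9     1,072.50       415.8826     3,742.9436
  Σ                    787.6497     5,212.8755
P = 787.6497; Macaulay duration = 5,212.8755 / 787.6497 = 6.61827 years.
Modified duration = D_Mac / (1 + y) = 6.61827 / 1.111 = 5.95704 years.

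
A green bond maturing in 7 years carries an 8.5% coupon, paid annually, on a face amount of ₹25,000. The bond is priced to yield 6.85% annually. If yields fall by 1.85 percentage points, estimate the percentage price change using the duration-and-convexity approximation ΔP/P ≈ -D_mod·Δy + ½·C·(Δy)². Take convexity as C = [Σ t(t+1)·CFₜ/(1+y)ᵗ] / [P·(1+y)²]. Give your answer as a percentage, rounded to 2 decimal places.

+10.35%

With y = 0.0685:
  t   CF        PV=CF/(1+0.0685)^t    t·PV        t(t+1)·PV
  1     2,125.00     1,988.7693     1,988.7693       3,977.5386
  2     2,125.00     1,861.2722     3,722.5443      11,167.6330
  3     2,125.00     1,741.9487     5,225.8460      20,903.3841
  4     2,125.00     1,630.2748     6,521.0994      32,605.4970
  5     2,125.00     1,525.7603     7,628.8013      45,772.8081
  6     2,125.00     1,427.9460     8,567.6758      59,973.7308
  7    27,125.00    17,058.7837   119,411.4856     955,291.8846
  Σ                 27,234.7549   153,066.2218   1,129,692.4762
P = 27,234.7549; D_Mac = 5.62025 yrs; D_mod = 5.25995 yrs; C = 36.33187.
Duration effect: -5.25995 × (-0.0185) = +0.097309
Convexity effect: 0.5 × 36.33187 × (-0.0185)² = +0.0062173
ΔP/P ≈ +0.097309 + 0.0062173 = +0.103526 = +10.3526%.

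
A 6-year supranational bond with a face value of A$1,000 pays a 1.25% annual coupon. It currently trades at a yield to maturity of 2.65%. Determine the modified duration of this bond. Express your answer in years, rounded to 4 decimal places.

Periodic yield y = 0.0265. First find Macaulay duration:
  t   CF        PV=CF/(1+0.0265)^t    t·PV
  1        12.50        12.1773        12.1773
  2        12.50        11.8629        23.7259
  3        12.50        11.5567        34.6700
  4        12.50        11.2583        45.0333
  5        12.50        10.9677        54.8385
  6     1,012.50       865.4487     5,192.6920
  Σ                    923.2716     5,363.1370
P = 923.2716; Macaulay duration = 5,363.1370 / 923.2716 = 5.80884 years.
Modified duration = D_Mac / (1 + y) = 5.80884 / 1.0265 = 5.65888 years.

5.6589 years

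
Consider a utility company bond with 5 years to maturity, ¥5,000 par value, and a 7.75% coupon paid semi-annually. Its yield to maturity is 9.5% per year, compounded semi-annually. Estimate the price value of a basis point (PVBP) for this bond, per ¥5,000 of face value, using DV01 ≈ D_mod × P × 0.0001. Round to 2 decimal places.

¥1.87

Periodic yield y = 0.0475.
  t   CF        PV=CF/(1+0.0475)^t    t·PV
  1       193.75       184.9642       184.9642
  2       193.75       176.5768       353.1536
  3       193.75       168.5697       505.7092
  4       193.75       160.9258       643.7031
  5       193.75       153.6284       768.1421
  6       193.75       146.6620       879.9718
  7       193.75       140.0114       980.0800
  8       193.75       133.6625     1,069.2997
  9       193.75       127.6014     1,148.4126
  10    5,193.75     3,265.4326    32,654.3260
  Σ                  4,658.0348    39,187.7623
P = 4,658.0348; D_Mac = 8.41294 half-year periods = 4.20647 yrs; D_mod = 4.01572 yrs.
DV01 ≈ 4.01572 × 4,658.0348 × 0.0001 = 1.870538.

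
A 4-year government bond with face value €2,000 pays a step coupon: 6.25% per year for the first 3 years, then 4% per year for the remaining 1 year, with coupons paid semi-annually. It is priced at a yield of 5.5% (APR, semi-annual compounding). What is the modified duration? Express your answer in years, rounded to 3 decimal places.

Periodic yield y = 0.0275. First find Macaulay duration:
  t   CF        PV=CF/(1+0.0275)^t    t·PV
  1        62.50        60.8273        60.8273
  2        62.50        59.1993       118.3985
  3        62.50        57.6149       172.8446
  4        62.50        56.0729       224.2914
  5        62.50        54.5721       272.8606
  6        62.50        53.1116       318.6693
  7        40.00        33.0817       231.5716
  8     2,040.00     1,642.0090    13,136.0717
  Σ                  2,016.4885    14,535.5350
P = 2,016.4885; Macaulay duration = 14,535.5350 / 2,016.4885 = 7.20834 half-year periods = 3.60417 years.
Modified duration = D_Mac / (1 + y) = 3.60417 / 1.0275 = 3.50771 years.

3.508 years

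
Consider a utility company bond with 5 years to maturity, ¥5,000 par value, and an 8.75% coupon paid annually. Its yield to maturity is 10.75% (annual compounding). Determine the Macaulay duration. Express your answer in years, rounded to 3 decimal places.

Periodic yield y = 0.1075. Discount each cash flow and weight by its year:
  t   CF        PV=CF/(1+0.1075)^t    t·PV
  1       437.50       395.0339       395.0339
  2       437.50       356.6897       713.3794
  3       437.50       322.0675       966.2024
  4       437.50       290.8058     1,163.2233
  5     5,437.50     3,263.4773    16,317.3865
  Σ                  4,628.0742    19,555.2255
Price P = Σ PV = 4,628.0742.
Macaulay duration = Σ(t·PV) / P = 19,555.2255 / 4,628.0742 = 4.22535 years.

4.225 years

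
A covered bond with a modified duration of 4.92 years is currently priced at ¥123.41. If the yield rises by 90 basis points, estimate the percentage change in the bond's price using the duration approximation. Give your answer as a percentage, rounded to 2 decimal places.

Duration approximation: ΔP/P ≈ -D_mod · Δy = -4.92 × (+0.009) = -0.044280.
As a percentage: -4.4280%.

-4.43%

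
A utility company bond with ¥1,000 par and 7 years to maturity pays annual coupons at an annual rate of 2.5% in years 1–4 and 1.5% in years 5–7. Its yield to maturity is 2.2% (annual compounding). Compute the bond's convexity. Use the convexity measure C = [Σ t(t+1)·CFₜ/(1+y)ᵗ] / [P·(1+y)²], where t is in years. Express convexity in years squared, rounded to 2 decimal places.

With y = 0.022:
  t   CF        PV=CF/(1+0.022)^t    t·PV        t(t+1)·PV
  1        25.00        24.4618        24.4618          48.9237
  2        25.00        23.9353        47.8705         143.6116
  3        25.00        23.4200        70.2601         281.0403
  4        25.00        22.9159        91.6635         458.3175
  5        15.00        13.4535        67.2677         403.6064
  6        15.00        13.1639        78.9836         552.8855
  7     1,015.00       871.5850     6,101.0953      48,808.7627
  Σ                    992.9355     6,481.6026      50,697.1476
P = 992.9355.
Convexity = Σ t(t+1)·PV / [P·(1+y)²] = 50,697.1476 / (992.9355 × 1.044484) = 48.88332.

48.88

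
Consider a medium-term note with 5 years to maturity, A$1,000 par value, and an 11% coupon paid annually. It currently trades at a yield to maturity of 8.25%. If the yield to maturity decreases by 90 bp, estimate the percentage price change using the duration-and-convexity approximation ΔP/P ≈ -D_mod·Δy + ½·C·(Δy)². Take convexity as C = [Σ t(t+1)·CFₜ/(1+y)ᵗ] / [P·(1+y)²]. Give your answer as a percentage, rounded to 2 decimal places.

+3.53%

With y = 0.0825:
  t   CF        PV=CF/(1+0.0825)^t    t·PV        t(t+1)·PV
  1       110.00       101.6166       101.6166         203.2333
  2       110.00        93.8722       187.7443         563.2330
  3       110.00        86.7179       260.1538       1,040.6153
  4       110.00        80.1090       320.4358       1,602.1791
  5     1,110.00       746.7641     3,733.8207      22,402.9241
  Σ                  1,109.0798     4,603.7713      25,812.1849
P = 1,109.0798; D_Mac = 4.15098 yrs; D_mod = 3.83463 yrs; C = 19.86123.
Duration effect: -3.83463 × (-0.009) = +0.034512
Convexity effect: 0.5 × 19.86123 × (-0.009)² = +0.0008044
ΔP/P ≈ +0.034512 + 0.0008044 = +0.035316 = +3.5316%.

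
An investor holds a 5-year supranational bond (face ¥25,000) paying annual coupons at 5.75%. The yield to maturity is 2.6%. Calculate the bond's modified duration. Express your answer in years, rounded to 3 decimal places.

4.409 years

Periodic yield y = 0.026. First find Macaulay duration:
  t   CF        PV=CF/(1+0.026)^t    t·PV
  1     1,437.50     1,401.0721     1,401.0721
  2     1,437.50     1,365.5674     2,731.1347
  3     1,437.50     1,330.9624     3,992.8871
  4     1,437.50     1,297.2343     5,188.9370
  5    26,437.50    23,253.2457   116,266.2286
  Σ                 28,648.0818   129,580.2596
P = 28,648.0818; Macaulay duration = 129,580.2596 / 28,648.0818 = 4.52317 years.
Modified duration = D_Mac / (1 + y) = 4.52317 / 1.026 = 4.40855 years.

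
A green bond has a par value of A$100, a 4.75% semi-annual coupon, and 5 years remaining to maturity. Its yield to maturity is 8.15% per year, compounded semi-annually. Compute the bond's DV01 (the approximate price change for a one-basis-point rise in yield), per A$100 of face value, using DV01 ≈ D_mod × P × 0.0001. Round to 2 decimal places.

A$0.04

Periodic yield y = 0.04075.
  t   CF        PV=CF/(1+0.04075)^t    t·PV
  1        2.375         2.2820         2.2820
  2        2.375         2.1927         4.3853
  3        2.375         2.1068         6.3204
  4        2.375         2.0243         8.0973
  5        2.375         1.9451         9.7253
  6        2.375         1.8689        11.2134
  7        2.375         1.7957        12.5700
  8        2.375         1.7254        13.8033
  9        2.375         1.6579        14.9207
  10     102.375        68.6641       686.6410
  Σ                     86.2628       769.9586
P = 86.2628; D_Mac = 8.92573 half-year periods = 4.46287 yrs; D_mod = 4.28812 yrs.
DV01 ≈ 4.28812 × 86.2628 × 0.0001 = 0.036991.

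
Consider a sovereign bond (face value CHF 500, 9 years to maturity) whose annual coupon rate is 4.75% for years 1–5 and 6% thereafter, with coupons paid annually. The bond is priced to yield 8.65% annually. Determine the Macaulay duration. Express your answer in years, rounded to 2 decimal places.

7.28 years

Periodic yield y = 0.0865. Discount each cash flow and weight by its year:
  t   CF        PV=CF/(1+0.0865)^t    t·PV
  1        23.75        21.8592        21.8592
  2        23.75        20.1189        40.2378
  3        23.75        18.5172        55.5515
  4        23.75        17.0429        68.1718
  5        23.75        15.6861        78.4305
  6        30.00        18.2366       109.4193
  7        30.00        16.7847       117.4928
  8        30.00        15.4484       123.5872
  9       530.00       251.1934     2,260.7410
  Σ                    394.8874     2,875.4910
Price P = Σ PV = 394.8874.
Macaulay duration = Σ(t·PV) / P = 2,875.4910 / 394.8874 = 7.28180 years.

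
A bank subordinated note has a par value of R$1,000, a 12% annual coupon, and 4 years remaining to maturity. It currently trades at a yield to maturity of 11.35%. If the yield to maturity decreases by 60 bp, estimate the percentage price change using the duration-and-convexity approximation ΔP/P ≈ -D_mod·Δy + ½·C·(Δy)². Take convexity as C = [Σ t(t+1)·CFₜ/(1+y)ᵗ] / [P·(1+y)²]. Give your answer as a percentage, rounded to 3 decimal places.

With y = 0.1135:
  t   CF        PV=CF/(1+0.1135)^t    t·PV        t(t+1)·PV
  1       120.00       107.7683       107.7683         215.5366
  2       120.00        96.7834       193.5668         580.7003
  3       120.00        86.9182       260.7545       1,043.0181
  4     1,120.00       728.5463     2,914.1851      14,570.9253
  Σ                  1,020.0161     3,476.2746      16,410.1803
P = 1,020.0161; D_Mac = 3.40806 yrs; D_mod = 3.06067 yrs; C = 12.97555.
Duration effect: -3.06067 × (-0.006) = +0.018364
Convexity effect: 0.5 × 12.97555 × (-0.006)² = +0.0002336
ΔP/P ≈ +0.018364 + 0.0002336 = +0.018598 = +1.8598%.

+1.860%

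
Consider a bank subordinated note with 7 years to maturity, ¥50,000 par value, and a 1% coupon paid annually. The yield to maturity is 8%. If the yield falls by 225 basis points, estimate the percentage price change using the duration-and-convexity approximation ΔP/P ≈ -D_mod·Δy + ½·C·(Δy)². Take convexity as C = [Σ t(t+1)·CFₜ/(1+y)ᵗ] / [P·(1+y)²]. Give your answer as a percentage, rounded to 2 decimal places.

With y = 0.08:
  t   CF        PV=CF/(1+0.08)^t    t·PV        t(t+1)·PV
  1       500.00       462.9630       462.9630         925.9259
  2       500.00       428.6694       857.3388       2,572.0165
  3       500.00       396.9161     1,190.7484       4,762.9934
  4       500.00       367.5149     1,470.0597       7,350.2985
  5       500.00       340.2916     1,701.4580      10,208.7480
  6       500.00       315.0848     1,890.5089      13,233.5622
  7    50,500.00    29,466.2650   206,263.8547   1,650,110.8378
  Σ                 31,777.7048   213,836.9314   1,689,164.3823
P = 31,777.7048; D_Mac = 6.72915 yrs; D_mod = 6.23069 yrs; C = 45.57240.
Duration effect: -6.23069 × (-0.0225) = +0.140191
Convexity effect: 0.5 × 45.57240 × (-0.0225)² = +0.0115355
ΔP/P ≈ +0.140191 + 0.0115355 = +0.151726 = +15.1726%.

+15.17%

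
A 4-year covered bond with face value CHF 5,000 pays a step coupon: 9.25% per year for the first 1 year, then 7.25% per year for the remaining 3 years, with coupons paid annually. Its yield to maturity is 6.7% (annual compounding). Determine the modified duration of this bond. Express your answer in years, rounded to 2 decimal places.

Periodic yield y = 0.067. First find Macaulay duration:
  t   CF        PV=CF/(1+0.067)^t    t·PV
  1       462.50       433.4583       433.4583
  2       362.50       318.4045       636.8090
  3       362.50       298.4109       895.2328
  4     5,362.50     4,137.2296    16,548.9186
  Σ                  5,187.5034    18,514.4187
P = 5,187.5034; Macaulay duration = 18,514.4187 / 5,187.5034 = 3.56904 years.
Modified duration = D_Mac / (1 + y) = 3.56904 / 1.067 = 3.34493 years.

3.34 years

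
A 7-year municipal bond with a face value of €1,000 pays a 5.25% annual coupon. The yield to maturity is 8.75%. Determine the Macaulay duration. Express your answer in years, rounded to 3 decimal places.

5.920 years

Periodic yield y = 0.0875. Discount each cash flow and weight by its year:
  t   CF        PV=CF/(1+0.0875)^t    t·PV
  1        52.50        48.2759        48.2759
  2        52.50        44.3916        88.7832
  3        52.50        40.8199       122.4596
  4        52.50        37.5355       150.1420
  5        52.50        34.5154       172.5770
  6        52.50        31.7383       190.4298
  7     1,052.50       585.0827     4,095.5788
  Σ                    822.3592     4,868.2463
Price P = Σ PV = 822.3592.
Macaulay duration = Σ(t·PV) / P = 4,868.2463 / 822.3592 = 5.91985 years.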